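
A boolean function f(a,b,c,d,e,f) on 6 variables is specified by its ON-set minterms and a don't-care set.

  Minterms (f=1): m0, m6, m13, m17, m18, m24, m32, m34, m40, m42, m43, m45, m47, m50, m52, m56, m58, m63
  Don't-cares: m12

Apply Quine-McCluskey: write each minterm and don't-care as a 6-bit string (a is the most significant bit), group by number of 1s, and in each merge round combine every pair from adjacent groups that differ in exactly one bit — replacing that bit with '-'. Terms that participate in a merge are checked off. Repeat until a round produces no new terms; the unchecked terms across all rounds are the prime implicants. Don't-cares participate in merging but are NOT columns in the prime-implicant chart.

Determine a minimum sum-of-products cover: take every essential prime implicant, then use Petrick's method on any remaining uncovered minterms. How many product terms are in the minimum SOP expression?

Round 0: 000000✓ 000110 001100✓ 001101✓ 010001 010010✓ 011000✓ 100000✓ 100010✓ 101000✓ 101010✓ 101011✓ 101101✓ 101111✓ 110010✓ 110100 111000✓ 111010✓ 111111✓
Round 1: -00000 -01101 -10010 -11000 00110- 1-0010✓ 1-1000✓ 1-1010✓ 1-1111 10-000✓ 10-010✓ 1000-0✓ 101-11 1010-0✓ 10101- 1011-1 11-010✓ 1110-0✓
Round 2: 1--010 1-10-0 10-0-0
PIs = {-00000, -01101, -10010, -11000, 000110, 00110-, 010001, 1--010, 1-10-0, 1-1111, 10-0-0, 101-11, 10101-, 1011-1, 110100}
Coverage chart:
  m0: -00000 ←essential
  m6: 000110 ←essential
  m13: -01101,00110-
  m17: 010001 ←essential
  m18: -10010 ←essential
  m24: -11000 ←essential
  m32: -00000,10-0-0
  m34: 1--010,10-0-0
  m40: 1-10-0,10-0-0
  m42: 1--010,1-10-0,10-0-0,10101-
  m43: 101-11,10101-
  m45: -01101,1011-1
  m47: 1-1111,101-11,1011-1
  m50: -10010,1--010
  m52: 110100 ←essential
  m56: -11000,1-10-0
  m58: 1--010,1-10-0
  m63: 1-1111 ←essential
Essential: -00000, -10010, -11000, 000110, 010001, 1-1111, 110100
Petrick residual → -01101, 1--010, 1-10-0, 101-11
Min cover (11 terms): b'c'd'e'f' + b'cde'f + bc'd'ef' + bcd'e'f' + a'b'c'def' + a'bc'd'e'f + ad'ef' + acd'f' + acdef + ab'cef + abc'de'f'

11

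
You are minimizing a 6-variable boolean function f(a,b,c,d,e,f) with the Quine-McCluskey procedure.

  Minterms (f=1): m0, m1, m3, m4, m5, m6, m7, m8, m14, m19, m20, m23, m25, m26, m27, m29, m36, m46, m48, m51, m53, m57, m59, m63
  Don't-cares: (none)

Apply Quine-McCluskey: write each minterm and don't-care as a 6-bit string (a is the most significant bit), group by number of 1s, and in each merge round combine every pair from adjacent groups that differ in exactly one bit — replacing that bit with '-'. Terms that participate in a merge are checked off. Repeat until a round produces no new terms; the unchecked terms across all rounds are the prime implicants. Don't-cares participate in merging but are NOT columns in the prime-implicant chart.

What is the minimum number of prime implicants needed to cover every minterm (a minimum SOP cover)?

14

size-2^0 implicants → 000000(✓)  000001(✓)  000011(✓)  000100(✓)  000101(✓)  000110(✓)  000111(✓)  001000(✓)  001110(✓)  010011(✓)  010100(✓)  010111(✓)  011001(✓)  011010(✓)  011011(✓)  011101(✓)  100100(✓)  101110(✓)  110000  110011(✓)  110101  111001(✓)  111011(✓)  111111(✓)
size-2^1 implicants → -00100  -01110  -10011(✓)  -11001(✓)  -11011(✓)  0-0011(✓)  0-0100  0-0111(✓)  00-000  00-110  000-00(✓)  000-01(✓)  000-11(✓)  0000-1(✓)  00000-(✓)  0001-0(✓)  0001-1(✓)  00010-(✓)  00011-(✓)  01-011(✓)  010-11(✓)  011-01  0110-1(✓)  01101-  11-011(✓)  111-11  1110-1(✓)
size-2^2 implicants → -1-011  -110-1  0-0-11  000--1  000-0-  0001--
Unchecked terms (primes): -00100, -01110, -1-011, -110-1, 0-0-11, 0-0100, 00-000, 00-110, 000--1, 000-0-, 0001--, 011-01, 01101-, 110000, 110101, 111-11
Minterm coverage:
  m0 ⊆ 00-000,000-0-
  m1 ⊆ 000--1,000-0-
  m3 ⊆ 0-0-11,000--1
  m4 ⊆ -00100,0-0100,000-0-,0001--
  m5 ⊆ 000--1,000-0-,0001--
  m6 ⊆ 00-110,0001--
  m7 ⊆ 0-0-11,000--1,0001--
  m8 ⊆ 00-000 [E]
  m14 ⊆ -01110,00-110
  m19 ⊆ -1-011,0-0-11
  m20 ⊆ 0-0100 [E]
  m23 ⊆ 0-0-11 [E]
  m25 ⊆ -110-1,011-01
  m26 ⊆ 01101- [E]
  m27 ⊆ -1-011,-110-1,01101-
  m29 ⊆ 011-01 [E]
  m36 ⊆ -00100 [E]
  m46 ⊆ -01110 [E]
  m48 ⊆ 110000 [E]
  m51 ⊆ -1-011 [E]
  m53 ⊆ 110101 [E]
  m57 ⊆ -110-1 [E]
  m59 ⊆ -1-011,-110-1,111-11
  m63 ⊆ 111-11 [E]
E = {-00100, -01110, -1-011, -110-1, 0-0-11, 0-0100, 00-000, 011-01, 01101-, 110000, 110101, 111-11}
Petrick residual → 00-110, 000--1
Cover = b'c'de'f' + b'cdef' + bd'ef + bcd'f + a'c'ef + a'c'de'f' + a'b'd'e'f' + a'b'def' + a'b'c'f + a'bce'f + a'bcd'e + abc'd'e'f' + abc'de'f + abcef  |cover|=14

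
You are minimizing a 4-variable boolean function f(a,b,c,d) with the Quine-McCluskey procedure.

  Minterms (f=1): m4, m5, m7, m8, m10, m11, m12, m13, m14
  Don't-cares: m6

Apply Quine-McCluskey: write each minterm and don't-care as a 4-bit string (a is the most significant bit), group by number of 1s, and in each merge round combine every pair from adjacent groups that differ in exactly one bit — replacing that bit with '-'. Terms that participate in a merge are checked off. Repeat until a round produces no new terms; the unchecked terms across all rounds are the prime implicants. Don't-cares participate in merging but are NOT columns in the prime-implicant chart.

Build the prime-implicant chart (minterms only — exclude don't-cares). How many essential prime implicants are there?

size-2^0 implicants → 0100(✓)  0101(✓)  0110(✓)  0111(✓)  1000(✓)  1010(✓)  1011(✓)  1100(✓)  1101(✓)  1110(✓)
size-2^1 implicants → -100(✓)  -101(✓)  -110(✓)  01-0(✓)  01-1(✓)  010-(✓)  011-(✓)  1-00(✓)  1-10(✓)  10-0(✓)  101-  11-0(✓)  110-(✓)
size-2^2 implicants → -1-0  -10-  01--  1--0
Unchecked terms (primes): -1-0, -10-, 01--, 1--0, 101-
Minterm coverage:
  m4 ⊆ -1-0,-10-,01--
  m5 ⊆ -10-,01--
  m7 ⊆ 01-- [E]
  m8 ⊆ 1--0 [E]
  m10 ⊆ 1--0,101-
  m11 ⊆ 101- [E]
  m12 ⊆ -1-0,-10-,1--0
  m13 ⊆ -10- [E]
  m14 ⊆ -1-0,1--0
E = {-10-, 01--, 1--0, 101-}

4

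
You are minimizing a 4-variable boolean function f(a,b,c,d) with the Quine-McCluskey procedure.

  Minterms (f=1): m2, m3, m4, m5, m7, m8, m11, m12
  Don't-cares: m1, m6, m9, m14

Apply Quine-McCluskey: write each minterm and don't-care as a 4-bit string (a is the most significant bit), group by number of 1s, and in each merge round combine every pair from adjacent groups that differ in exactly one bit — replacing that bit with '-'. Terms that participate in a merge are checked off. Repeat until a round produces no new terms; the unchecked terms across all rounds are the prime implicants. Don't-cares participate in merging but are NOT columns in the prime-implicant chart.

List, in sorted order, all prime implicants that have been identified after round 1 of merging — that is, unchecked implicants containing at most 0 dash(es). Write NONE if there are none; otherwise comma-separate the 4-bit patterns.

[col 0] 0001*, 0010*, 0011*, 0100*, 0101*, 0110*, 0111*, 1000*, 1001*, 1011*, 1100*, 1110*
[col 1] -001*, -011*, -100*, -110*, 0-01*, 0-10*, 0-11*, 00-1*, 001-*, 01-0*, 01-1*, 010-*, 011-*, 1-00, 10-1*, 100-, 11-0*
[col 2] -0-1, -1-0, 0--1, 0-1-, 01--
Prime implicants: -0-1, -1-0, 0--1, 0-1-, 01--, 1-00, 100-

NONE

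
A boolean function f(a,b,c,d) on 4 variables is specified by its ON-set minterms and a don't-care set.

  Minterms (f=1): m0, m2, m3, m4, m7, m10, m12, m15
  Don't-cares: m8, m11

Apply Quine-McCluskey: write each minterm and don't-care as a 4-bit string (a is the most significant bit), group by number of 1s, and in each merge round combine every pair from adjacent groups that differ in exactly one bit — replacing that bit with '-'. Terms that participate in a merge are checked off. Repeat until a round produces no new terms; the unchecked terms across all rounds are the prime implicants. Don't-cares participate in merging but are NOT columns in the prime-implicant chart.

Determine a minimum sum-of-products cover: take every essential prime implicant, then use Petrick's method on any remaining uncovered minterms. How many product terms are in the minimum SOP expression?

3

size-2^0 implicants → 0000(✓)  0010(✓)  0011(✓)  0100(✓)  0111(✓)  1000(✓)  1010(✓)  1011(✓)  1100(✓)  1111(✓)
size-2^1 implicants → -000(✓)  -010(✓)  -011(✓)  -100(✓)  -111(✓)  0-00(✓)  0-11(✓)  00-0(✓)  001-(✓)  1-00(✓)  1-11(✓)  10-0(✓)  101-(✓)
size-2^2 implicants → --00  --11  -0-0  -01-
Unchecked terms (primes): --00, --11, -0-0, -01-
Minterm coverage:
  m0 ⊆ --00,-0-0
  m2 ⊆ -0-0,-01-
  m3 ⊆ --11,-01-
  m4 ⊆ --00 [E]
  m7 ⊆ --11 [E]
  m10 ⊆ -0-0,-01-
  m12 ⊆ --00 [E]
  m15 ⊆ --11 [E]
E = {--00, --11}
Petrick residual → -0-0
Cover = c'd' + cd + b'd'  |cover|=3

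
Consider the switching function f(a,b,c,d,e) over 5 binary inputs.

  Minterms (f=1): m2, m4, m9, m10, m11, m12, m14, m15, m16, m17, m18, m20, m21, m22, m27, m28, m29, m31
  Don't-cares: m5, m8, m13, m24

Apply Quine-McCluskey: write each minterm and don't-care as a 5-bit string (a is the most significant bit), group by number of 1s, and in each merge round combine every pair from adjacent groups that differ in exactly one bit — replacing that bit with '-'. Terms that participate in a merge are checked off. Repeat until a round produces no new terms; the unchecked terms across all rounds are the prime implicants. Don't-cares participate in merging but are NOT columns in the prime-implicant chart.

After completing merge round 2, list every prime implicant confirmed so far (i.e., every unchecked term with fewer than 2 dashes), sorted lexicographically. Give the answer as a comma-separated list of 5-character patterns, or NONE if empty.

-0010, 0-010

Round 0: 00010✓ 00100✓ 00101✓ 01000✓ 01001✓ 01010✓ 01011✓ 01100✓ 01101✓ 01110✓ 01111✓ 10000✓ 10001✓ 10010✓ 10100✓ 10101✓ 10110✓ 11000✓ 11011✓ 11100✓ 11101✓ 11111✓
Round 1: -0010 -0100✓ -0101✓ -1000✓ -1011✓ -1100✓ -1101✓ -1111✓ 0-010 0-100✓ 0-101✓ 0010-✓ 01-00✓ 01-01✓ 01-10✓ 01-11✓ 010-0✓ 010-1✓ 0100-✓ 0101-✓ 011-0✓ 011-1✓ 0110-✓ 0111-✓ 1-000✓ 1-100✓ 1-101✓ 10-00✓ 10-01✓ 10-10✓ 100-0✓ 1000-✓ 101-0✓ 1010-✓ 11-00✓ 11-11✓ 111-1✓ 1110-✓
Round 2: --100✓ --101✓ -010-✓ -1-00 -1-11 -11-1 -110-✓ 0-10-✓ 01--0✓ 01--1✓ 01-0-✓ 01-1-✓ 010--✓ 011--✓ 1--00 1-10-✓ 10--0 10-0-
Round 3: --10- 01---
PIs = {--10-, -0010, -1-00, -1-11, -11-1, 0-010, 01---, 1--00, 10--0, 10-0-}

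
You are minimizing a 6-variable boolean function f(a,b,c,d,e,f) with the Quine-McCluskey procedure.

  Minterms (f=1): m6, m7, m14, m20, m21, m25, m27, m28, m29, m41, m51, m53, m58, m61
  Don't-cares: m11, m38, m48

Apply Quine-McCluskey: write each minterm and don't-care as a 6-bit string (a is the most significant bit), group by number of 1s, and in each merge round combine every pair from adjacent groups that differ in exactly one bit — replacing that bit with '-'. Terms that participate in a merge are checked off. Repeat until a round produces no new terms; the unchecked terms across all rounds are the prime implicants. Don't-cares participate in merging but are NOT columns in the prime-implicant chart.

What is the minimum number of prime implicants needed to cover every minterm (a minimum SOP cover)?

8

size-2^0 implicants → 000110(✓)  000111(✓)  001011(✓)  001110(✓)  010100(✓)  010101(✓)  011001(✓)  011011(✓)  011100(✓)  011101(✓)  100110(✓)  101001  110000  110011  110101(✓)  111010  111101(✓)
size-2^1 implicants → -00110  -10101(✓)  -11101(✓)  0-1011  00-110  00011-  01-100(✓)  01-101(✓)  01010-(✓)  011-01  0110-1  01110-(✓)  11-101(✓)
size-2^2 implicants → -1-101  01-10-
Unchecked terms (primes): -00110, -1-101, 0-1011, 00-110, 00011-, 01-10-, 011-01, 0110-1, 101001, 110000, 110011, 111010
Minterm coverage:
  m6 ⊆ -00110,00-110,00011-
  m7 ⊆ 00011- [E]
  m14 ⊆ 00-110 [E]
  m20 ⊆ 01-10- [E]
  m21 ⊆ -1-101,01-10-
  m25 ⊆ 011-01,0110-1
  m27 ⊆ 0-1011,0110-1
  m28 ⊆ 01-10- [E]
  m29 ⊆ -1-101,01-10-,011-01
  m41 ⊆ 101001 [E]
  m51 ⊆ 110011 [E]
  m53 ⊆ -1-101 [E]
  m58 ⊆ 111010 [E]
  m61 ⊆ -1-101 [E]
E = {-1-101, 00-110, 00011-, 01-10-, 101001, 110011, 111010}
Petrick residual → 0110-1
Cover = bde'f + a'b'def' + a'b'c'de + a'bde' + a'bcd'f + ab'cd'e'f + abc'd'ef + abcd'ef'  |cover|=8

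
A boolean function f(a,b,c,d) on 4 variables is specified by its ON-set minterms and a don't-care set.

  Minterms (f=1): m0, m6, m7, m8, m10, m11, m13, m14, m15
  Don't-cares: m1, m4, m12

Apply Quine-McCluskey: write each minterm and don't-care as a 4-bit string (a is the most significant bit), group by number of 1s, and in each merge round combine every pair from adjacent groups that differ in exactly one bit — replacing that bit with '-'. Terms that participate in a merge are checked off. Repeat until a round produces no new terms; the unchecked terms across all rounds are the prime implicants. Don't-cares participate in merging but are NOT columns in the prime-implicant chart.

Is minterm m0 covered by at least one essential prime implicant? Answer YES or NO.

NO

[col 0] 0000*, 0001*, 0100*, 0110*, 0111*, 1000*, 1010*, 1011*, 1100*, 1101*, 1110*, 1111*
[col 1] -000*, -100*, -110*, -111*, 0-00*, 000-, 01-0*, 011-*, 1-00*, 1-10*, 1-11*, 10-0*, 101-*, 11-0*, 11-1*, 110-*, 111-*
[col 2] --00, -1-0, -11-, 1--0, 1-1-, 11--
Prime implicants: --00, -1-0, -11-, 000-, 1--0, 1-1-, 11--
PI chart (minterm → PIs covering it):
  0 | --00,000-
  6 | -1-0,-11-
  7 | -11-  (sole → essential)
  8 | --00,1--0
  10 | 1--0,1-1-
  11 | 1-1-  (sole → essential)
  13 | 11--  (sole → essential)
  14 | -1-0,-11-,1--0,1-1-,11--
  15 | -11-,1-1-,11--
Essential prime implicants: -11-, 1-1-, 11--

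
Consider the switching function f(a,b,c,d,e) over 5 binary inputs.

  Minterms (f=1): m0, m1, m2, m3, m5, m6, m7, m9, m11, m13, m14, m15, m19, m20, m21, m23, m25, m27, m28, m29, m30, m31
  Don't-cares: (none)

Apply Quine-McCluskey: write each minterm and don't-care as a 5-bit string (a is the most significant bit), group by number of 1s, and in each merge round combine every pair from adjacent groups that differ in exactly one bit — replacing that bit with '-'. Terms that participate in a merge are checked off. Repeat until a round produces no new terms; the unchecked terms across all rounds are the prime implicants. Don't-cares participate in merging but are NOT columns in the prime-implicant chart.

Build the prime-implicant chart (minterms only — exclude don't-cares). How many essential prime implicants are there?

4

Round 0: 00000✓ 00001✓ 00010✓ 00011✓ 00101✓ 00110✓ 00111✓ 01001✓ 01011✓ 01101✓ 01110✓ 01111✓ 10011✓ 10100✓ 10101✓ 10111✓ 11001✓ 11011✓ 11100✓ 11101✓ 11110✓ 11111✓
Round 1: -0011✓ -0101✓ -0111✓ -1001✓ -1011✓ -1101✓ -1110✓ -1111✓ 0-001✓ 0-011✓ 0-101✓ 0-110✓ 0-111✓ 00-01✓ 00-10✓ 00-11✓ 000-0✓ 000-1✓ 0000-✓ 0001-✓ 001-1✓ 0011-✓ 01-01✓ 01-11✓ 010-1✓ 011-1✓ 0111-✓ 1-011✓ 1-100✓ 1-101✓ 1-111✓ 10-11✓ 101-1✓ 1010-✓ 11-01✓ 11-11✓ 110-1✓ 111-0✓ 111-1✓ 1110-✓ 1111-✓
Round 2: --011✓ --101✓ --111✓ -0-11✓ -01-1✓ -1-01✓ -1-11✓ -10-1✓ -11-1✓ -111- 0--01✓ 0--11✓ 0-0-1✓ 0-1-1✓ 0-11- 00--1✓ 00-1- 000-- 01--1✓ 1--11✓ 1-1-1✓ 1-10- 11--1✓ 111--
Round 3: ---11 --1-1 -1--1 0---1
PIs = {---11, --1-1, -1--1, -111-, 0---1, 0-11-, 00-1-, 000--, 1-10-, 111--}
Coverage chart:
  m0: 000-- ←essential
  m1: 0---1,000--
  m2: 00-1-,000--
  m3: ---11,0---1,00-1-,000--
  m5: --1-1,0---1
  m6: 0-11-,00-1-
  m7: ---11,--1-1,0---1,0-11-,00-1-
  m9: -1--1,0---1
  m11: ---11,-1--1,0---1
  m13: --1-1,-1--1,0---1
  m14: -111-,0-11-
  m15: ---11,--1-1,-1--1,-111-,0---1,0-11-
  m19: ---11 ←essential
  m20: 1-10- ←essential
  m21: --1-1,1-10-
  m23: ---11,--1-1
  m25: -1--1 ←essential
  m27: ---11,-1--1
  m28: 1-10-,111--
  m29: --1-1,-1--1,1-10-,111--
  m30: -111-,111--
  m31: ---11,--1-1,-1--1,-111-,111--
Essential: ---11, -1--1, 000--, 1-10-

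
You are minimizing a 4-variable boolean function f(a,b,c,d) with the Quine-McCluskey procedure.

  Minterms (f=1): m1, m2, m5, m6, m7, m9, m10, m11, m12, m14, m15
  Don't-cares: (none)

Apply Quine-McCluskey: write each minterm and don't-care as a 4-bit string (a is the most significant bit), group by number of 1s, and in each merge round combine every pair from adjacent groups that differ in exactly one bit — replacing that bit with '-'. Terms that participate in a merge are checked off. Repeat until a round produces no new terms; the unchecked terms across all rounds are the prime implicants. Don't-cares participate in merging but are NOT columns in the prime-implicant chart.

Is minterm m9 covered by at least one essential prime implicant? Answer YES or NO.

size-2^0 implicants → 0001(✓)  0010(✓)  0101(✓)  0110(✓)  0111(✓)  1001(✓)  1010(✓)  1011(✓)  1100(✓)  1110(✓)  1111(✓)
size-2^1 implicants → -001  -010(✓)  -110(✓)  -111(✓)  0-01  0-10(✓)  01-1  011-(✓)  1-10(✓)  1-11(✓)  10-1  101-(✓)  11-0  111-(✓)
size-2^2 implicants → --10  -11-  1-1-
Unchecked terms (primes): --10, -001, -11-, 0-01, 01-1, 1-1-, 10-1, 11-0
Minterm coverage:
  m1 ⊆ -001,0-01
  m2 ⊆ --10 [E]
  m5 ⊆ 0-01,01-1
  m6 ⊆ --10,-11-
  m7 ⊆ -11-,01-1
  m9 ⊆ -001,10-1
  m10 ⊆ --10,1-1-
  m11 ⊆ 1-1-,10-1
  m12 ⊆ 11-0 [E]
  m14 ⊆ --10,-11-,1-1-,11-0
  m15 ⊆ -11-,1-1-
E = {--10, 11-0}

NO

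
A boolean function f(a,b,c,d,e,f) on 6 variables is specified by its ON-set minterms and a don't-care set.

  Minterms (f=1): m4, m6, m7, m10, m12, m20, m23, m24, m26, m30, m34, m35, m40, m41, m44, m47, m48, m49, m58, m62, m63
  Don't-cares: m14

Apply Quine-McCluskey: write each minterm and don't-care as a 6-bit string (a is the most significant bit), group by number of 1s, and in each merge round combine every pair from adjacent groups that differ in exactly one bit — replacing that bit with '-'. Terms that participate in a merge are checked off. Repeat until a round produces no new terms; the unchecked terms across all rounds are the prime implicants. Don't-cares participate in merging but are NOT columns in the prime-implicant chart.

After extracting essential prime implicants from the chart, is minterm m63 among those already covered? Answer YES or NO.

YES

[col 0] 000100*, 000110*, 000111*, 001010*, 001100*, 001110*, 010100*, 010111*, 011000*, 011010*, 011110*, 100010*, 100011*, 101000*, 101001*, 101100*, 101111*, 110000*, 110001*, 111010*, 111110*, 111111*
[col 1] -01100, -11010*, -11110*, 0-0100, 0-0111, 0-1010*, 0-1110*, 00-100*, 00-110*, 0001-0*, 00011-, 001-10*, 0011-0*, 011-10*, 0110-0, 1-1111, 10001-, 101-00, 10100-, 11000-, 111-10*, 11111-
[col 2] -11-10, 0-1-10, 00-1-0
Prime implicants: -01100, -11-10, 0-0100, 0-0111, 0-1-10, 00-1-0, 00011-, 0110-0, 1-1111, 10001-, 101-00, 10100-, 11000-, 11111-
PI chart (minterm → PIs covering it):
  4 | 0-0100,00-1-0
  6 | 00-1-0,00011-
  7 | 0-0111,00011-
  10 | 0-1-10  (sole → essential)
  12 | -01100,00-1-0
  20 | 0-0100  (sole → essential)
  23 | 0-0111  (sole → essential)
  24 | 0110-0  (sole → essential)
  26 | -11-10,0-1-10,0110-0
  30 | -11-10,0-1-10
  34 | 10001-  (sole → essential)
  35 | 10001-  (sole → essential)
  40 | 101-00,10100-
  41 | 10100-  (sole → essential)
  44 | -01100,101-00
  47 | 1-1111  (sole → essential)
  48 | 11000-  (sole → essential)
  49 | 11000-  (sole → essential)
  58 | -11-10  (sole → essential)
  62 | -11-10,11111-
  63 | 1-1111,11111-
Essential prime implicants: -11-10, 0-0100, 0-0111, 0-1-10, 0110-0, 1-1111, 10001-, 10100-, 11000-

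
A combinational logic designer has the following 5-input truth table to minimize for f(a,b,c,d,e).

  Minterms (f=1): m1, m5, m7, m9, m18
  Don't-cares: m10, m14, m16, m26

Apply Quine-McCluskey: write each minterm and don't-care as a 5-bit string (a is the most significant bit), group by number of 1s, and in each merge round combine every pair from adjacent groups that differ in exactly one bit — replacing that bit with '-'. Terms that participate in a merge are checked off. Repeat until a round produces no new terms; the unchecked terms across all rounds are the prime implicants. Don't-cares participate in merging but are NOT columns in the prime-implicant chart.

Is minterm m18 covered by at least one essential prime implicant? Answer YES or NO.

[col 0] 00001*, 00101*, 00111*, 01001*, 01010*, 01110*, 10000*, 10010*, 11010*
[col 1] -1010, 0-001, 00-01, 001-1, 01-10, 1-010, 100-0
Prime implicants: -1010, 0-001, 00-01, 001-1, 01-10, 1-010, 100-0
PI chart (minterm → PIs covering it):
  1 | 0-001,00-01
  5 | 00-01,001-1
  7 | 001-1  (sole → essential)
  9 | 0-001  (sole → essential)
  18 | 1-010,100-0
Essential prime implicants: 0-001, 001-1

NO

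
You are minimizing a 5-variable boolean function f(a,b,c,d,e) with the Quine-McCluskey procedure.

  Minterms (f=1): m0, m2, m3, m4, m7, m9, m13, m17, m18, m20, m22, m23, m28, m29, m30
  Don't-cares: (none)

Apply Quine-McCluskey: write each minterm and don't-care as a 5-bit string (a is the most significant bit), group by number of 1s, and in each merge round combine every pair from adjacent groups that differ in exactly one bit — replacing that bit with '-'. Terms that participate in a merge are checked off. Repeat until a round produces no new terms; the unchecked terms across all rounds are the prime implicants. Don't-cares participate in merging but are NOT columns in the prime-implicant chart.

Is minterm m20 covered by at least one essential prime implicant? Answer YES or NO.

[col 0] 00000*, 00010*, 00011*, 00100*, 00111*, 01001*, 01101*, 10001, 10010*, 10100*, 10110*, 10111*, 11100*, 11101*, 11110*
[col 1] -0010, -0100, -0111, -1101, 00-00, 00-11, 000-0, 0001-, 01-01, 1-100*, 1-110*, 10-10, 101-0*, 1011-, 111-0*, 1110-
[col 2] 1-1-0
Prime implicants: -0010, -0100, -0111, -1101, 00-00, 00-11, 000-0, 0001-, 01-01, 1-1-0, 10-10, 10001, 1011-, 1110-
PI chart (minterm → PIs covering it):
  0 | 00-00,000-0
  2 | -0010,000-0,0001-
  3 | 00-11,0001-
  4 | -0100,00-00
  7 | -0111,00-11
  9 | 01-01  (sole → essential)
  13 | -1101,01-01
  17 | 10001  (sole → essential)
  18 | -0010,10-10
  20 | -0100,1-1-0
  22 | 1-1-0,10-10,1011-
  23 | -0111,1011-
  28 | 1-1-0,1110-
  29 | -1101,1110-
  30 | 1-1-0  (sole → essential)
Essential prime implicants: 01-01, 1-1-0, 10001

YES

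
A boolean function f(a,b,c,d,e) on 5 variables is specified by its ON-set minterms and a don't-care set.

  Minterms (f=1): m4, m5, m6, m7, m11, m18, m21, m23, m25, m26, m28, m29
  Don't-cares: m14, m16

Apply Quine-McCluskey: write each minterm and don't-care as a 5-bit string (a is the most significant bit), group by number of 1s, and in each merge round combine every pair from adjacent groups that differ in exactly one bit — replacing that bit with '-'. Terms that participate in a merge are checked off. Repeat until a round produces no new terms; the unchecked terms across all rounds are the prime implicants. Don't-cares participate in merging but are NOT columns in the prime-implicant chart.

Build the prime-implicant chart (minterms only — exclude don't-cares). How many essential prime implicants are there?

size-2^0 implicants → 00100(✓)  00101(✓)  00110(✓)  00111(✓)  01011  01110(✓)  10000(✓)  10010(✓)  10101(✓)  10111(✓)  11001(✓)  11010(✓)  11100(✓)  11101(✓)
size-2^1 implicants → -0101(✓)  -0111(✓)  0-110  001-0(✓)  001-1(✓)  0010-(✓)  0011-(✓)  1-010  1-101  100-0  101-1(✓)  11-01  1110-
size-2^2 implicants → -01-1  001--
Unchecked terms (primes): -01-1, 0-110, 001--, 01011, 1-010, 1-101, 100-0, 11-01, 1110-
Minterm coverage:
  m4 ⊆ 001-- [E]
  m5 ⊆ -01-1,001--
  m6 ⊆ 0-110,001--
  m7 ⊆ -01-1,001--
  m11 ⊆ 01011 [E]
  m18 ⊆ 1-010,100-0
  m21 ⊆ -01-1,1-101
  m23 ⊆ -01-1 [E]
  m25 ⊆ 11-01 [E]
  m26 ⊆ 1-010 [E]
  m28 ⊆ 1110- [E]
  m29 ⊆ 1-101,11-01,1110-
E = {-01-1, 001--, 01011, 1-010, 11-01, 1110-}

6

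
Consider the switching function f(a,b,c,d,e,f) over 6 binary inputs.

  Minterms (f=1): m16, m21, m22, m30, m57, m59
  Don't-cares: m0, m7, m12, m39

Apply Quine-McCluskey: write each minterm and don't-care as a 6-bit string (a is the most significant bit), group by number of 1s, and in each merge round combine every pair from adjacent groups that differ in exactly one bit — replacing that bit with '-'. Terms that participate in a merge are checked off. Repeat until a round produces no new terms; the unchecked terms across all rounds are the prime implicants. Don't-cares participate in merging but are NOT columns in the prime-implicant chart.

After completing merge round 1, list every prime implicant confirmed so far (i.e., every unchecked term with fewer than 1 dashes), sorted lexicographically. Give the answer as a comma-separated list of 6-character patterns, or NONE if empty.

[col 0] 000000*, 000111*, 001100, 010000*, 010101, 010110*, 011110*, 100111*, 111001*, 111011*
[col 1] -00111, 0-0000, 01-110, 1110-1
Prime implicants: -00111, 0-0000, 001100, 01-110, 010101, 1110-1

001100, 010101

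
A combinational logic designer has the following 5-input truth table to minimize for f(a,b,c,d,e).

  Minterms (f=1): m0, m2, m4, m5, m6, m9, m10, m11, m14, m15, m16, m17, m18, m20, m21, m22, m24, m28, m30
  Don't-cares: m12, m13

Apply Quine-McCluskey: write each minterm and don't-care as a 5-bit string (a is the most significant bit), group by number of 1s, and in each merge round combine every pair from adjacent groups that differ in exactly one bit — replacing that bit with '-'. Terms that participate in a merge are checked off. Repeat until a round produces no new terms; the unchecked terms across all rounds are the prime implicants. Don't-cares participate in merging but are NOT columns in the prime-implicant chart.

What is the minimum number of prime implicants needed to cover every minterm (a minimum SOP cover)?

[col 0] 00000*, 00010*, 00100*, 00101*, 00110*, 01001*, 01010*, 01011*, 01100*, 01101*, 01110*, 01111*, 10000*, 10001*, 10010*, 10100*, 10101*, 10110*, 11000*, 11100*, 11110*
[col 1] -0000*, -0010*, -0100*, -0101*, -0110*, -1100*, -1110*, 0-010*, 0-100*, 0-101*, 0-110*, 00-00*, 00-10*, 000-0*, 001-0*, 0010-*, 01-01*, 01-10*, 01-11*, 010-1*, 0101-*, 011-0*, 011-1*, 0110-*, 0111-*, 1-000*, 1-100*, 1-110*, 10-00*, 10-01*, 10-10*, 100-0*, 1000-*, 101-0*, 1010-*, 11-00*, 111-0*
[col 2] --100*, --110*, -0-00*, -0-10*, -00-0*, -01-0*, -010-, -11-0*, 0--10, 0-1-0*, 0-10-, 00--0*, 01--1, 01-1-, 011--, 1--00, 1-1-0*, 10--0*, 10-0-
[col 3] --1-0, -0--0
Prime implicants: --1-0, -0--0, -010-, 0--10, 0-10-, 01--1, 01-1-, 011--, 1--00, 10-0-
PI chart (minterm → PIs covering it):
  0 | -0--0  (sole → essential)
  2 | -0--0,0--10
  4 | --1-0,-0--0,-010-,0-10-
  5 | -010-,0-10-
  6 | --1-0,-0--0,0--10
  9 | 01--1  (sole → essential)
  10 | 0--10,01-1-
  11 | 01--1,01-1-
  14 | --1-0,0--10,01-1-,011--
  15 | 01--1,01-1-,011--
  16 | -0--0,1--00,10-0-
  17 | 10-0-  (sole → essential)
  18 | -0--0  (sole → essential)
  20 | --1-0,-0--0,-010-,1--00,10-0-
  21 | -010-,10-0-
  22 | --1-0,-0--0
  24 | 1--00  (sole → essential)
  28 | --1-0,1--00
  30 | --1-0  (sole → essential)
Essential prime implicants: --1-0, -0--0, 01--1, 1--00, 10-0-
Petrick residual → -010-, 0--10
Minimum SOP uses 7 PIs: ce' + b'e' + b'cd' + a'de' + a'be + ad'e' + ab'd'

7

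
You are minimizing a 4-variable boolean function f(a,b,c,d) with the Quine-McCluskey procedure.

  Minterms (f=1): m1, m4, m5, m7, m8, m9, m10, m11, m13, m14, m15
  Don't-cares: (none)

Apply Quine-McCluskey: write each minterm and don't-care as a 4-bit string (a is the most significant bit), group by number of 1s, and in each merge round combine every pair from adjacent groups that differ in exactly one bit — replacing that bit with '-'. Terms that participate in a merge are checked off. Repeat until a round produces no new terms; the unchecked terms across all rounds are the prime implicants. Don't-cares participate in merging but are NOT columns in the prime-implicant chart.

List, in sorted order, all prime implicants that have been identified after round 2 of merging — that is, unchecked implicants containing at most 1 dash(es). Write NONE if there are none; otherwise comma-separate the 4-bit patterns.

size-2^0 implicants → 0001(✓)  0100(✓)  0101(✓)  0111(✓)  1000(✓)  1001(✓)  1010(✓)  1011(✓)  1101(✓)  1110(✓)  1111(✓)
size-2^1 implicants → -001(✓)  -101(✓)  -111(✓)  0-01(✓)  01-1(✓)  010-  1-01(✓)  1-10(✓)  1-11(✓)  10-0(✓)  10-1(✓)  100-(✓)  101-(✓)  11-1(✓)  111-(✓)
size-2^2 implicants → --01  -1-1  1--1  1-1-  10--
Unchecked terms (primes): --01, -1-1, 010-, 1--1, 1-1-, 10--

010-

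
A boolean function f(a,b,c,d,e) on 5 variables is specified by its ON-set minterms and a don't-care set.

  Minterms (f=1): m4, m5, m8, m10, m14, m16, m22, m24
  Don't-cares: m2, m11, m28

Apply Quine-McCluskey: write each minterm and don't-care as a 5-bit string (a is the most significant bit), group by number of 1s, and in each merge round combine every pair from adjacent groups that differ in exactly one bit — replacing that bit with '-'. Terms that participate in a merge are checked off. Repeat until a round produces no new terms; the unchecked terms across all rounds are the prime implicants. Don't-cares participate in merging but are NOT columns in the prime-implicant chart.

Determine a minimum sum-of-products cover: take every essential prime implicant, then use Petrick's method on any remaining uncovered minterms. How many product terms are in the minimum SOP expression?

5

[col 0] 00010*, 00100*, 00101*, 01000*, 01010*, 01011*, 01110*, 10000*, 10110, 11000*, 11100*
[col 1] -1000, 0-010, 0010-, 01-10, 010-0, 0101-, 1-000, 11-00
Prime implicants: -1000, 0-010, 0010-, 01-10, 010-0, 0101-, 1-000, 10110, 11-00
PI chart (minterm → PIs covering it):
  4 | 0010-  (sole → essential)
  5 | 0010-  (sole → essential)
  8 | -1000,010-0
  10 | 0-010,01-10,010-0,0101-
  14 | 01-10  (sole → essential)
  16 | 1-000  (sole → essential)
  22 | 10110  (sole → essential)
  24 | -1000,1-000,11-00
Essential prime implicants: 0010-, 01-10, 1-000, 10110
Petrick residual → -1000
Minimum SOP uses 5 PIs: bc'd'e' + a'b'cd' + a'bde' + ac'd'e' + ab'cde'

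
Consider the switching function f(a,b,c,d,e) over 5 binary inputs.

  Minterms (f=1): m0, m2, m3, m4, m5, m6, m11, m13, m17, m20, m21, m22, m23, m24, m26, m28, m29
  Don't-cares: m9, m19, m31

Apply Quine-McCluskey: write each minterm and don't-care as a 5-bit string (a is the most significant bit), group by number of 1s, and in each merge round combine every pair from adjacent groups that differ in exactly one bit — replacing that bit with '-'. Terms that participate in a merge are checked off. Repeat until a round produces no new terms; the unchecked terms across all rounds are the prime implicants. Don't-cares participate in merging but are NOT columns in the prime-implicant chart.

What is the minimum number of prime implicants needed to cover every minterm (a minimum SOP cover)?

Round 0: 00000✓ 00010✓ 00011✓ 00100✓ 00101✓ 00110✓ 01001✓ 01011✓ 01101✓ 10001✓ 10011✓ 10100✓ 10101✓ 10110✓ 10111✓ 11000✓ 11010✓ 11100✓ 11101✓ 11111✓
Round 1: -0011 -0100✓ -0101✓ -0110✓ -1101✓ 0-011 0-101✓ 00-00✓ 00-10✓ 000-0✓ 0001- 001-0✓ 0010-✓ 01-01 010-1 1-100✓ 1-101✓ 1-111✓ 10-01✓ 10-11✓ 100-1✓ 101-0✓ 101-1✓ 1010-✓ 1011-✓ 11-00 110-0 111-1✓ 1110-✓
Round 2: --101 -01-0 -010- 00--0 1-1-1 1-10- 10--1 101--
PIs = {--101, -0011, -01-0, -010-, 0-011, 00--0, 0001-, 01-01, 010-1, 1-1-1, 1-10-, 10--1, 101--, 11-00, 110-0}
Coverage chart:
  m0: 00--0 ←essential
  m2: 00--0,0001-
  m3: -0011,0-011,0001-
  m4: -01-0,-010-,00--0
  m5: --101,-010-
  m6: -01-0,00--0
  m11: 0-011,010-1
  m13: --101,01-01
  m17: 10--1 ←essential
  m20: -01-0,-010-,1-10-,101--
  m21: --101,-010-,1-1-1,1-10-,10--1,101--
  m22: -01-0,101--
  m23: 1-1-1,10--1,101--
  m24: 11-00,110-0
  m26: 110-0 ←essential
  m28: 1-10-,11-00
  m29: --101,1-1-1,1-10-
Essential: 00--0, 10--1, 110-0
Petrick residual → --101, -01-0, 0-011, 1-10-
Min cover (7 terms): cd'e + b'ce' + a'c'de + a'b'e' + acd' + ab'e + abc'e'

7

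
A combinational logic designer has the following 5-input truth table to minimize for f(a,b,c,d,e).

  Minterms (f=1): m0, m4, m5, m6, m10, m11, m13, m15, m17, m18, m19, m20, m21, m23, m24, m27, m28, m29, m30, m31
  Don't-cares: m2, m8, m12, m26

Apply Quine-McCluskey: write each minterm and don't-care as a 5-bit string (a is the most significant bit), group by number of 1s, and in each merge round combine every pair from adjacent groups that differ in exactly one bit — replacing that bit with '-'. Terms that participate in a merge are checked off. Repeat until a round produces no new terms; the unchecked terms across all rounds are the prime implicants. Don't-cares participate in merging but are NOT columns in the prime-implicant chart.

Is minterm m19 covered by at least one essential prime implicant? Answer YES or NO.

YES

[col 0] 00000*, 00010*, 00100*, 00101*, 00110*, 01000*, 01010*, 01011*, 01100*, 01101*, 01111*, 10001*, 10010*, 10011*, 10100*, 10101*, 10111*, 11000*, 11010*, 11011*, 11100*, 11101*, 11110*, 11111*
[col 1] -0010*, -0100*, -0101*, -1000*, -1010*, -1011*, -1100*, -1101*, -1111*, 0-000*, 0-010*, 0-100*, 0-101*, 00-00*, 00-10*, 000-0*, 001-0*, 0010-*, 01-00*, 01-11*, 010-0*, 0101-*, 011-1*, 0110-*, 1-010*, 1-011*, 1-100*, 1-101*, 1-111*, 10-01*, 10-11*, 100-1*, 1001-*, 101-1*, 1010-*, 11-00*, 11-10*, 11-11*, 110-0*, 1101-*, 111-0*, 111-1*, 1110-*, 1111-*
[col 2] --010, --100*, --101*, -010-*, -1-00, -1-11, -10-0, -101-, -11-1, -110-*, 0--00, 0-0-0, 0-10-*, 00--0, 1--11, 1-01-, 1-1-1, 1-10-*, 10--1, 11--0, 11-1-, 111--
[col 3] --10-
Prime implicants: --010, --10-, -1-00, -1-11, -10-0, -101-, -11-1, 0--00, 0-0-0, 00--0, 1--11, 1-01-, 1-1-1, 10--1, 11--0, 11-1-, 111--
PI chart (minterm → PIs covering it):
  0 | 0--00,0-0-0,00--0
  4 | --10-,0--00,00--0
  5 | --10-  (sole → essential)
  6 | 00--0  (sole → essential)
  10 | --010,-10-0,-101-,0-0-0
  11 | -1-11,-101-
  13 | --10-,-11-1
  15 | -1-11,-11-1
  17 | 10--1  (sole → essential)
  18 | --010,1-01-
  19 | 1--11,1-01-,10--1
  20 | --10-  (sole → essential)
  21 | --10-,1-1-1,10--1
  23 | 1--11,1-1-1,10--1
  24 | -1-00,-10-0,11--0
  27 | -1-11,-101-,1--11,1-01-,11-1-
  28 | --10-,-1-00,11--0,111--
  29 | --10-,-11-1,1-1-1,111--
  30 | 11--0,11-1-,111--
  31 | -1-11,-11-1,1--11,1-1-1,11-1-,111--
Essential prime implicants: --10-, 00--0, 10--1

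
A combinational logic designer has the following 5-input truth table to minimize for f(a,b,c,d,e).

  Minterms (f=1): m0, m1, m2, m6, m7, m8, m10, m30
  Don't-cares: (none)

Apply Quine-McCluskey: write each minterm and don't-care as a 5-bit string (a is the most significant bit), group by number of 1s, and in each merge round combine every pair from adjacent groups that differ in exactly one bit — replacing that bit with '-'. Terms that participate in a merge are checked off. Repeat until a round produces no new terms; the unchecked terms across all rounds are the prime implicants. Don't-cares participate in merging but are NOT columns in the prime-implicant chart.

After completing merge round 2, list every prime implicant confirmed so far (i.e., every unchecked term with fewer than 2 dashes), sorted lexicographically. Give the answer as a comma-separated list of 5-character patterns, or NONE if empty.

00-10, 0000-, 0011-, 11110

[col 0] 00000*, 00001*, 00010*, 00110*, 00111*, 01000*, 01010*, 11110
[col 1] 0-000*, 0-010*, 00-10, 000-0*, 0000-, 0011-, 010-0*
[col 2] 0-0-0
Prime implicants: 0-0-0, 00-10, 0000-, 0011-, 11110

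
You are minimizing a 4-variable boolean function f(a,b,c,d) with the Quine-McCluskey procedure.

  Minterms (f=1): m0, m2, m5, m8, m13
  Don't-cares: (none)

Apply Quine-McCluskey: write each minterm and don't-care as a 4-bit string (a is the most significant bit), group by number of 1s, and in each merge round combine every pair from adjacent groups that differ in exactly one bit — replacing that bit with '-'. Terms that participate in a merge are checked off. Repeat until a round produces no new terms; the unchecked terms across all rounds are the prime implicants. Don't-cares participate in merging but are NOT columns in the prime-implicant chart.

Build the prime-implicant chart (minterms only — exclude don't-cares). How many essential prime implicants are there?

Round 0: 0000✓ 0010✓ 0101✓ 1000✓ 1101✓
Round 1: -000 -101 00-0
PIs = {-000, -101, 00-0}
Coverage chart:
  m0: -000,00-0
  m2: 00-0 ←essential
  m5: -101 ←essential
  m8: -000 ←essential
  m13: -101 ←essential
Essential: -000, -101, 00-0

3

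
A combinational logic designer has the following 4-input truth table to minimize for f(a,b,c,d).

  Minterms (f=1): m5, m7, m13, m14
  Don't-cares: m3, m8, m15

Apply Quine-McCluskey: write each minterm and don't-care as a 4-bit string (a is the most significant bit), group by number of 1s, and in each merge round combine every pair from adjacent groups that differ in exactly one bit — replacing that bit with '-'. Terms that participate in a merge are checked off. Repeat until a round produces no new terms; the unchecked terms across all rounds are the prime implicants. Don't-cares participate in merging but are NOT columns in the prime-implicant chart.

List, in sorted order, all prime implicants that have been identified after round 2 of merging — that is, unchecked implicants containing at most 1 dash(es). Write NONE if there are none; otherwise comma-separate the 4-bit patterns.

[col 0] 0011*, 0101*, 0111*, 1000, 1101*, 1110*, 1111*
[col 1] -101*, -111*, 0-11, 01-1*, 11-1*, 111-
[col 2] -1-1
Prime implicants: -1-1, 0-11, 1000, 111-

0-11, 1000, 111-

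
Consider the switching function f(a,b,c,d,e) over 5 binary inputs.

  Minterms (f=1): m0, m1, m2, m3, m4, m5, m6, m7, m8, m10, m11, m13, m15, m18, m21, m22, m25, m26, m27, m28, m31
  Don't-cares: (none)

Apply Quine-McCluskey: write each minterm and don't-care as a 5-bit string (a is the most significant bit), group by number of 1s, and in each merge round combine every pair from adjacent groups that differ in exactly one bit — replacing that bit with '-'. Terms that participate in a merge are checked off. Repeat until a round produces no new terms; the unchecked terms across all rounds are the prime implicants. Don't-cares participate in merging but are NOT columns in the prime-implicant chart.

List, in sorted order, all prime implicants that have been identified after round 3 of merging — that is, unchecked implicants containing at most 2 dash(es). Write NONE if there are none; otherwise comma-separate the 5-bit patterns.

[col 0] 00000*, 00001*, 00010*, 00011*, 00100*, 00101*, 00110*, 00111*, 01000*, 01010*, 01011*, 01101*, 01111*, 10010*, 10101*, 10110*, 11001*, 11010*, 11011*, 11100, 11111*
[col 1] -0010*, -0101, -0110*, -1010*, -1011*, -1111*, 0-000*, 0-010*, 0-011*, 0-101*, 0-111*, 00-00*, 00-01*, 00-10*, 00-11*, 000-0*, 000-1*, 0000-*, 0001-*, 001-0*, 001-1*, 0010-*, 0011-*, 01-11*, 010-0*, 0101-*, 011-1*, 1-010*, 10-10*, 11-11*, 110-1, 1101-*
[col 2] --010, -0-10, -1-11, -101-, 0--11, 0-0-0, 0-01-, 0-1-1, 00--0*, 00--1*, 00-0-*, 00-1-*, 000--*, 001--*
[col 3] 00---
Prime implicants: --010, -0-10, -0101, -1-11, -101-, 0--11, 0-0-0, 0-01-, 0-1-1, 00---, 110-1, 11100

--010, -0-10, -0101, -1-11, -101-, 0--11, 0-0-0, 0-01-, 0-1-1, 110-1, 11100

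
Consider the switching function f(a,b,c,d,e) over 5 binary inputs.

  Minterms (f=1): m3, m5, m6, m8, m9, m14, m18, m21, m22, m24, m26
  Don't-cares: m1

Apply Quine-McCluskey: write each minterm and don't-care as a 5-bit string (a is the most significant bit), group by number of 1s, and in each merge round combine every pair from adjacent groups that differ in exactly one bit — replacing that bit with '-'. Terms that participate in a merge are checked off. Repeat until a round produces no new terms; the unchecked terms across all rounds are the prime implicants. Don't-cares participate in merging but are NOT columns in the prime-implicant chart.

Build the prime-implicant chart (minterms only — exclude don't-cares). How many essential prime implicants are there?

3

Round 0: 00001✓ 00011✓ 00101✓ 00110✓ 01000✓ 01001✓ 01110✓ 10010✓ 10101✓ 10110✓ 11000✓ 11010✓
Round 1: -0101 -0110 -1000 0-001 0-110 00-01 000-1 0100- 1-010 10-10 110-0
PIs = {-0101, -0110, -1000, 0-001, 0-110, 00-01, 000-1, 0100-, 1-010, 10-10, 110-0}
Coverage chart:
  m3: 000-1 ←essential
  m5: -0101,00-01
  m6: -0110,0-110
  m8: -1000,0100-
  m9: 0-001,0100-
  m14: 0-110 ←essential
  m18: 1-010,10-10
  m21: -0101 ←essential
  m22: -0110,10-10
  m24: -1000,110-0
  m26: 1-010,110-0
Essential: -0101, 0-110, 000-1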